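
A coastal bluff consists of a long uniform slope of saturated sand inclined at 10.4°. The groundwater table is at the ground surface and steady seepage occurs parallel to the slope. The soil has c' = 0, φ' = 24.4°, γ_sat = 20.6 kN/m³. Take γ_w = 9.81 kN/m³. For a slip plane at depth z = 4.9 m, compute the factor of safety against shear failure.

FS = 1.29

With seepage parallel to the slope and the water table at the surface, the effective normal stress on the slip plane uses the buoyant unit weight γ' = γ_sat − γ_w while the driving shear stress uses γ_sat:
FS = [c' + γ' z cos²β tanφ'] / [γ_sat z sinβ cosβ]
(For c' = 0 this reduces to FS = (γ'/γ_sat)·tanφ'/tanβ.)
γ' = 20.6 − 9.81 = 10.79 kN/m³
Numerator = 0.0 + 10.79·4.9·cos²10.4°·tan24.4° = 0.0 + 10.79·4.9·0.9674·0.4536 = 23.202 kPa
Denominator = 20.6·4.9·sin10.4°·cos10.4° = 20.6·4.9·0.1805·0.9836 = 17.922 kPa
FS = 23.202 / 17.922 = 1.295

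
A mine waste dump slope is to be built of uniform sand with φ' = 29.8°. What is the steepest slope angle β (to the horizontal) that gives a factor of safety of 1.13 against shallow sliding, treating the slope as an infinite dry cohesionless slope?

β = 26.9°

For an infinite dry cohesionless slope FS = tanφ'/tanβ, so tanβ = tanφ' / FS.
tanβ = tan29.8° / 1.13 = 0.5727 / 1.13 = 0.5068
β = arctan(0.5068) = 26.88°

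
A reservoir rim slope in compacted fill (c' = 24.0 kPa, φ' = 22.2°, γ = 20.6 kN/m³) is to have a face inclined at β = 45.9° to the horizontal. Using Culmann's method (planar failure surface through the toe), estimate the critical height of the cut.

Culmann's analysis gives the critical failure plane at α_cr = (β + φ')/2 = (45.9 + 22.2)/2 = 34.0°, and the critical height
H_c = (4c'/γ) · sinβ cosφ' / [1 − cos(β − φ')]
    = (4·24.0/20.6) · sin45.9°·cos22.2° / [1 − cos(23.7°)]
    = 4.660 · 0.7181·0.9259 / [1 − 0.9157]
    = 4.660 · 0.6649 / 0.0843
    = 36.74 m

H_c = 36.74 m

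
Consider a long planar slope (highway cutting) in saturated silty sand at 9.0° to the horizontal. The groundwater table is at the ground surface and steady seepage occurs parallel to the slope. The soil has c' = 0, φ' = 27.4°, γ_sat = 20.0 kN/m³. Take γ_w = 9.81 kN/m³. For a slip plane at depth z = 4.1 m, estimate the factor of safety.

FS = 1.67

With seepage parallel to the slope and the water table at the surface, the effective normal stress on the slip plane uses the buoyant unit weight γ' = γ_sat − γ_w while the driving shear stress uses γ_sat:
FS = [c' + γ' z cos²β tanφ'] / [γ_sat z sinβ cosβ]
(For c' = 0 this reduces to FS = (γ'/γ_sat)·tanφ'/tanβ.)
γ' = 20.0 − 9.81 = 10.19 kN/m³
Numerator = 0.0 + 10.19·4.1·cos²9.0°·tan27.4° = 0.0 + 10.19·4.1·0.9755·0.5184 = 21.126 kPa
Denominator = 20.0·4.1·sin9.0°·cos9.0° = 20.0·4.1·0.1564·0.9877 = 12.670 kPa
FS = 21.126 / 12.670 = 1.667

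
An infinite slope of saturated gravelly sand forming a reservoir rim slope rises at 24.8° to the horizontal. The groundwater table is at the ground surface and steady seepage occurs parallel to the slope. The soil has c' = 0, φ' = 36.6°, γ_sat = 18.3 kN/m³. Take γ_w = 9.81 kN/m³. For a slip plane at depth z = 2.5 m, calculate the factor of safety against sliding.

FS = 0.75

With seepage parallel to the slope and the water table at the surface, the effective normal stress on the slip plane uses the buoyant unit weight γ' = γ_sat − γ_w while the driving shear stress uses γ_sat:
FS = [c' + γ' z cos²β tanφ'] / [γ_sat z sinβ cosβ]
(For c' = 0 this reduces to FS = (γ'/γ_sat)·tanφ'/tanβ.)
γ' = 18.3 − 9.81 = 8.49 kN/m³
Numerator = 0.0 + 8.49·2.5·cos²24.8°·tan36.6° = 0.0 + 8.49·2.5·0.8241·0.7427 = 12.990 kPa
Denominator = 18.3·2.5·sin24.8°·cos24.8° = 18.3·2.5·0.4195·0.9078 = 17.420 kPa
FS = 12.990 / 17.420 = 0.746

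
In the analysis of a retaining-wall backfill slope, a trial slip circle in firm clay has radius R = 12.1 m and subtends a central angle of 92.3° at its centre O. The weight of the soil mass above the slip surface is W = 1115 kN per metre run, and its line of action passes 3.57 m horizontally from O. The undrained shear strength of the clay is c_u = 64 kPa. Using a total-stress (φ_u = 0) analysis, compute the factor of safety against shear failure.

Taking moments about the centre O, the resisting moment is provided by the undrained shear strength acting along the arc:
Arc length L_a = R·θ = 12.1·(92.3°·π/180) = 12.1·1.6109 = 19.49 m
M_R = c_u·L_a·R = 64·19.49·12.1 = 15094.9 kN·m/m
M_D = W·d = 1115·3.57 = 3980.5 kN·m/m
FS = M_R / M_D = 15094.9 / 3980.5 = 3.792

FS = 3.79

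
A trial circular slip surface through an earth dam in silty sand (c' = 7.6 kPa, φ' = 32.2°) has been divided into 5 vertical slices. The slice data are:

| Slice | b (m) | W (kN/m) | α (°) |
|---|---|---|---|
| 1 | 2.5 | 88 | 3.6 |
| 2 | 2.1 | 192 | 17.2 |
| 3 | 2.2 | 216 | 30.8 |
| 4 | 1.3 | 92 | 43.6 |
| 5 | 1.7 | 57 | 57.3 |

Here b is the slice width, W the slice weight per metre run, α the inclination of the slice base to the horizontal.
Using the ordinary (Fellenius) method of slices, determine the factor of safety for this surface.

FS = 1.55

Ordinary method of slices: FS = Σ[c'·Δl_i + (W_i cosα_i)·tanφ'] / Σ W_i sinα_i, with Δl_i = b_i / cosα_i.
Slice 1: Δl = 2.5/cos3.6° = 2.505 m; N'_1 = 88·cos3.6° = 87.8; c'Δl = 19.04; W sinα = 5.5
Slice 2: Δl = 2.1/cos17.2° = 2.198 m; N'_2 = 192·cos17.2° = 183.4; c'Δl = 16.71; W sinα = 56.8
Slice 3: Δl = 2.2/cos30.8° = 2.561 m; N'_3 = 216·cos30.8° = 185.5; c'Δl = 19.47; W sinα = 110.6
Slice 4: Δl = 1.3/cos43.6° = 1.795 m; N'_4 = 92·cos43.6° = 66.6; c'Δl = 13.64; W sinα = 63.4
Slice 5: Δl = 1.7/cos57.3° = 3.147 m; N'_5 = 57·cos57.3° = 30.8; c'Δl = 23.92; W sinα = 48.0
Σc'Δl = 92.8 kN/m; ΣN' = 554.2 kN/m; ΣW sinα = 284.3 kN/m
Resisting = 92.8 + 554.2·tan32.2° = 92.8 + 349.0 = 441.8 kN/m
FS = 441.8 / 284.3 = 1.554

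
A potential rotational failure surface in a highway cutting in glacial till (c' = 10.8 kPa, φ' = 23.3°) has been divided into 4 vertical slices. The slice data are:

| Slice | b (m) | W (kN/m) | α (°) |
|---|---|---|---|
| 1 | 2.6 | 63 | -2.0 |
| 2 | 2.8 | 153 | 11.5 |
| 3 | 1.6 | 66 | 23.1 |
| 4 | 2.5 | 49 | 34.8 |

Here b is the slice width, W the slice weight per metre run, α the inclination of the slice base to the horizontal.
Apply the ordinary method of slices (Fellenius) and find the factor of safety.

Ordinary method of slices: FS = Σ[c'·Δl_i + (W_i cosα_i)·tanφ'] / Σ W_i sinα_i, with Δl_i = b_i / cosα_i.
Slice 1: Δl = 2.6/cos(-2.0°) = 2.602 m; N'_1 = 63·cos(-2.0°) = 63.0; c'Δl = 28.10; W sinα = -2.2
Slice 2: Δl = 2.8/cos11.5° = 2.857 m; N'_2 = 153·cos11.5° = 149.9; c'Δl = 30.86; W sinα = 30.5
Slice 3: Δl = 1.6/cos23.1° = 1.739 m; N'_3 = 66·cos23.1° = 60.7; c'Δl = 18.79; W sinα = 25.9
Slice 4: Δl = 2.5/cos34.8° = 3.045 m; N'_4 = 49·cos34.8° = 40.2; c'Δl = 32.88; W sinα = 28.0
Σc'Δl = 110.6 kN/m; ΣN' = 313.8 kN/m; ΣW sinα = 82.2 kN/m
Resisting = 110.6 + 313.8·tan23.3° = 110.6 + 135.2 = 245.8 kN/m
FS = 245.8 / 82.2 = 2.991

FS = 2.99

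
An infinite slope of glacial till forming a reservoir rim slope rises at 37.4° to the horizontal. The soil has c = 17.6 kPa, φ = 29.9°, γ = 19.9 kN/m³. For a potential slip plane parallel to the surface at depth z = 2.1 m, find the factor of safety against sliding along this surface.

FS = 1.62

For an infinite slope with a slip plane parallel to the surface (no pore pressure): FS = [c + γz cos²β tanφ] / [γz sinβ cosβ].
γz = 19.9·2.1 = 41.79 kN/m²
Numerator = 17.6 + 41.79·cos²37.4°·tan29.9° = 17.6 + 41.79·0.6311·0.5750 = 32.765 kPa
Denominator = 41.79·sin37.4°·cos37.4° = 41.79·0.6074·0.7944 = 20.164 kPa
FS = 32.765 / 20.164 = 1.625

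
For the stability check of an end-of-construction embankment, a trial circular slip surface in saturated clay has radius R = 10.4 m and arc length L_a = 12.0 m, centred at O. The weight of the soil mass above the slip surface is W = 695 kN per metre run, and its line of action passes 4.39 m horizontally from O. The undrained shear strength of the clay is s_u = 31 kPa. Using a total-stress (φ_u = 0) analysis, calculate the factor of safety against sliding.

Taking moments about the centre O, the resisting moment is provided by the undrained shear strength acting along the arc:
M_R = s_u·L_a·R = 31·12.00·10.4 = 3868.8 kN·m/m
M_D = W·d = 695·4.39 = 3051.0 kN·m/m
FS = M_R / M_D = 3868.8 / 3051.0 = 1.268

FS = 1.27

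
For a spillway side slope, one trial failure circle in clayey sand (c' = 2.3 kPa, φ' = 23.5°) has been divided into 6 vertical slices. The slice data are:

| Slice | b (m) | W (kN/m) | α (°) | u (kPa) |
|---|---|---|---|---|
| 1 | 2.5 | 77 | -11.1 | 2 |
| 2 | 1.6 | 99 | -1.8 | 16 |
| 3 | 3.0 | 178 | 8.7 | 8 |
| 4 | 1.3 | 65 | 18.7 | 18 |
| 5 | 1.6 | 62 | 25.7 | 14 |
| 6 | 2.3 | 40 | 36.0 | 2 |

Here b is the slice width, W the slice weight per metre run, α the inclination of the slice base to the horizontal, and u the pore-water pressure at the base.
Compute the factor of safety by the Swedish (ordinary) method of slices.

Ordinary method of slices: FS = Σ[c'·Δl_i + (W_i cosα_i − u_i·Δl_i)·tanφ'] / Σ W_i sinα_i, with Δl_i = b_i / cosα_i.
Slice 1: Δl = 2.5/cos(-11.1°) = 2.548 m; N'_1 = 77·cos(-11.1°) − 2·2.548 = 70.5; c'Δl = 5.86; W sinα = -14.8
Slice 2: Δl = 1.6/cos(-1.8°) = 1.601 m; N'_2 = 99·cos(-1.8°) − 16·1.601 = 73.3; c'Δl = 3.68; W sinα = -3.1
Slice 3: Δl = 3.0/cos8.7° = 3.035 m; N'_3 = 178·cos8.7° − 8·3.035 = 151.7; c'Δl = 6.98; W sinα = 26.9
Slice 4: Δl = 1.3/cos18.7° = 1.372 m; N'_4 = 65·cos18.7° − 18·1.372 = 36.9; c'Δl = 3.16; W sinα = 20.8
Slice 5: Δl = 1.6/cos25.7° = 1.776 m; N'_5 = 62·cos25.7° − 14·1.776 = 31.0; c'Δl = 4.08; W sinα = 26.9
Slice 6: Δl = 2.3/cos36.0° = 2.843 m; N'_6 = 40·cos36.0° − 2·2.843 = 26.7; c'Δl = 6.54; W sinα = 23.5
Σc'Δl = 30.3 kN/m; ΣN' = 390.0 kN/m; ΣW sinα = 80.2 kN/m
Resisting = 30.3 + 390.0·tan23.5° = 30.3 + 169.6 = 199.9 kN/m
FS = 199.9 / 80.2 = 2.491

FS = 2.49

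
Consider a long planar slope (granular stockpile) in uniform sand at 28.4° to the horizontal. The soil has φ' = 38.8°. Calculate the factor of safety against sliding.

FS = 1.49

For a dry cohesionless infinite slope the factor of safety is FS = tanφ' / tanβ.
FS = tan38.8° / tan28.4° = 0.8040 / 0.5407 = 1.487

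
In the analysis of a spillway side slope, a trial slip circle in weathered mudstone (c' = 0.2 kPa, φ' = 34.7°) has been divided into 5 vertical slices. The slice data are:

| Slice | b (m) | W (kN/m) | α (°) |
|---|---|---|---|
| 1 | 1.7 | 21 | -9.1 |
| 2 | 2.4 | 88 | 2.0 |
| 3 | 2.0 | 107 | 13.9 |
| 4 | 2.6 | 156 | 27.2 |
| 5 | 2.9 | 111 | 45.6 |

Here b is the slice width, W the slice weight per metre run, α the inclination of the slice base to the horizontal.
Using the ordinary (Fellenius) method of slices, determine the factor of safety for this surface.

FS = 1.70

Ordinary method of slices: FS = Σ[c'·Δl_i + (W_i cosα_i)·tanφ'] / Σ W_i sinα_i, with Δl_i = b_i / cosα_i.
Slice 1: Δl = 1.7/cos(-9.1°) = 1.722 m; N'_1 = 21·cos(-9.1°) = 20.7; c'Δl = 0.34; W sinα = -3.3
Slice 2: Δl = 2.4/cos2.0° = 2.401 m; N'_2 = 88·cos2.0° = 87.9; c'Δl = 0.48; W sinα = 3.1
Slice 3: Δl = 2.0/cos13.9° = 2.060 m; N'_3 = 107·cos13.9° = 103.9; c'Δl = 0.41; W sinα = 25.7
Slice 4: Δl = 2.6/cos27.2° = 2.923 m; N'_4 = 156·cos27.2° = 138.7; c'Δl = 0.58; W sinα = 71.3
Slice 5: Δl = 2.9/cos45.6° = 4.145 m; N'_5 = 111·cos45.6° = 77.7; c'Δl = 0.83; W sinα = 79.3
Σc'Δl = 2.7 kN/m; ΣN' = 429.0 kN/m; ΣW sinα = 176.1 kN/m
Resisting = 2.7 + 429.0·tan34.7° = 2.7 + 297.0 = 299.7 kN/m
FS = 299.7 / 176.1 = 1.702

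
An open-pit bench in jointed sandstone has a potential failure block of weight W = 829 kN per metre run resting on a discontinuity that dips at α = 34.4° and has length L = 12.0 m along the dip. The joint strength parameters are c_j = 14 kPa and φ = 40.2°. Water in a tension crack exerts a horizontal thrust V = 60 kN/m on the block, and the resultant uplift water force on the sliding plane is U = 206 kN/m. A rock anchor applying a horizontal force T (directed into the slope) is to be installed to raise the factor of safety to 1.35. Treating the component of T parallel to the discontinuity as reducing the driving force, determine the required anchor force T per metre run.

Resolving forces along and normal to the sliding plane, with the horizontal anchor force T adding T·sinα to the effective normal force and T·cosα acting up the plane against the driving force:
FS = [c_jL + (W cosα − U − V sinα + T sinα) tanφ] / [W sinα + V cosα − T cosα]
Without the anchor: N' = 444.1 kN/m, driving T_d = 517.9 kN/m, resisting R = 14·12.0 + 444.1·tan40.2° = 543.3 kN/m, FS = 1.05.
Setting FS = 1.35 and solving for T:
1.35·(517.9 − T cos34.4°) = 543.3 + T sin34.4°·tan40.2°
T·(sin34.4°·tan40.2° + 1.35·cos34.4°) = 1.35·517.9 − 543.3
T·(0.5650·0.8451 + 1.35·0.8251) = 699.1 − 543.3 = 155.8
T·1.5913 = 155.8
T = 97.9 kN/m

T = 98 kN/m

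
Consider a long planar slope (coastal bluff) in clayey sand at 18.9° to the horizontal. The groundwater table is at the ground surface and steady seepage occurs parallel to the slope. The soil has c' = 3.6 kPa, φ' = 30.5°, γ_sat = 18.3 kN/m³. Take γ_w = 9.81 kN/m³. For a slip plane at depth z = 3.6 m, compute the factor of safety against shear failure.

FS = 0.98

With seepage parallel to the slope and the water table at the surface, the effective normal stress on the slip plane uses the buoyant unit weight γ' = γ_sat − γ_w while the driving shear stress uses γ_sat:
FS = [c' + γ' z cos²β tanφ'] / [γ_sat z sinβ cosβ]
γ' = 18.3 − 9.81 = 8.49 kN/m³
Numerator = 3.6 + 8.49·3.6·cos²18.9°·tan30.5° = 3.6 + 8.49·3.6·0.8951·0.5890 = 19.715 kPa
Denominator = 18.3·3.6·sin18.9°·cos18.9° = 18.3·3.6·0.3239·0.9461 = 20.189 kPa
FS = 19.715 / 20.189 = 0.976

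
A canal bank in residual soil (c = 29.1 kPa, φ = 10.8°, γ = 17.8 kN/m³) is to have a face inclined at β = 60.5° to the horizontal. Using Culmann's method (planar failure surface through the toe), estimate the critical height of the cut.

Culmann's analysis gives the critical failure plane at α_cr = (β + φ)/2 = (60.5 + 10.8)/2 = 35.6°, and the critical height
H_c = (4c/γ) · sinβ cosφ / [1 − cos(β − φ)]
    = (4·29.1/17.8) · sin60.5°·cos10.8° / [1 − cos(49.7°)]
    = 6.539 · 0.8704·0.9823 / [1 − 0.6468]
    = 6.539 · 0.8549 / 0.3532
    = 15.83 m

H_c = 15.83 m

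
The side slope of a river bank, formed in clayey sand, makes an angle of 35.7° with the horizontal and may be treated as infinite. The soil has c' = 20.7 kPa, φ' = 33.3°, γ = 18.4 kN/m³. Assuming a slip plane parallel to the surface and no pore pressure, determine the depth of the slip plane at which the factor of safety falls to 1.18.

Setting FS = 1.18 in FS = [c' + γz cos²β tanφ'] / [γz sinβ cosβ] and solving for z:
z = c' / [γ cosβ (FS·sinβ − cosβ·tanφ')]
  = 20.7 / [18.4·cos35.7°·(1.18·sin35.7° − cos35.7°·tan33.3°)]
  = 20.7 / [18.4·0.8121·(1.18·0.5835 − 0.8121·0.6569)]
  = 20.7 / 2.3181 = 8.930 m

z = 8.93 m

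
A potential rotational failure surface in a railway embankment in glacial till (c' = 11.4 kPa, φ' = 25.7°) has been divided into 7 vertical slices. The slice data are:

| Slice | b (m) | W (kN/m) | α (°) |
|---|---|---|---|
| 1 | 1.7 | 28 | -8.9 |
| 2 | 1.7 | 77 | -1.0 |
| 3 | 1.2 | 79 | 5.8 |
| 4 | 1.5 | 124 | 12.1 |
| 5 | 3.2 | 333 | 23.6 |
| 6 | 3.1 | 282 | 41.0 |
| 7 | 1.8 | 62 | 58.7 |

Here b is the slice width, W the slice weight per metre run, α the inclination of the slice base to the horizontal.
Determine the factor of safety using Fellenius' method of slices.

FS = 1.52

Ordinary method of slices: FS = Σ[c'·Δl_i + (W_i cosα_i)·tanφ'] / Σ W_i sinα_i, with Δl_i = b_i / cosα_i.
Slice 1: Δl = 1.7/cos(-8.9°) = 1.721 m; N'_1 = 28·cos(-8.9°) = 27.7; c'Δl = 19.62; W sinα = -4.3
Slice 2: Δl = 1.7/cos(-1.0°) = 1.700 m; N'_2 = 77·cos(-1.0°) = 77.0; c'Δl = 19.38; W sinα = -1.3
Slice 3: Δl = 1.2/cos5.8° = 1.206 m; N'_3 = 79·cos5.8° = 78.6; c'Δl = 13.75; W sinα = 8.0
Slice 4: Δl = 1.5/cos12.1° = 1.534 m; N'_4 = 124·cos12.1° = 121.2; c'Δl = 17.49; W sinα = 26.0
Slice 5: Δl = 3.2/cos23.6° = 3.492 m; N'_5 = 333·cos23.6° = 305.1; c'Δl = 39.81; W sinα = 133.3
Slice 6: Δl = 3.1/cos41.0° = 4.108 m; N'_6 = 282·cos41.0° = 212.8; c'Δl = 46.83; W sinα = 185.0
Slice 7: Δl = 1.8/cos58.7° = 3.465 m; N'_7 = 62·cos58.7° = 32.2; c'Δl = 39.50; W sinα = 53.0
Σc'Δl = 196.4 kN/m; ΣN' = 854.7 kN/m; ΣW sinα = 399.6 kN/m
Resisting = 196.4 + 854.7·tan25.7° = 196.4 + 411.3 = 607.7 kN/m
FS = 607.7 / 399.6 = 1.521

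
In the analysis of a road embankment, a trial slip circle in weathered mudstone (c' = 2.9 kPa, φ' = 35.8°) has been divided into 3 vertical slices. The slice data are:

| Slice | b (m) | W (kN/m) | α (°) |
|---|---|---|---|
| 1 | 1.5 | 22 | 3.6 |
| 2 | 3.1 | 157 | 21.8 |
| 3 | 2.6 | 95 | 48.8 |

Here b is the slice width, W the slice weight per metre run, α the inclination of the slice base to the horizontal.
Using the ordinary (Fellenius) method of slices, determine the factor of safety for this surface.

Ordinary method of slices: FS = Σ[c'·Δl_i + (W_i cosα_i)·tanφ'] / Σ W_i sinα_i, with Δl_i = b_i / cosα_i.
Slice 1: Δl = 1.5/cos3.6° = 1.503 m; N'_1 = 22·cos3.6° = 22.0; c'Δl = 4.36; W sinα = 1.4
Slice 2: Δl = 3.1/cos21.8° = 3.339 m; N'_2 = 157·cos21.8° = 145.8; c'Δl = 9.68; W sinα = 58.3
Slice 3: Δl = 2.6/cos48.8° = 3.947 m; N'_3 = 95·cos48.8° = 62.6; c'Δl = 11.45; W sinα = 71.5
Σc'Δl = 25.5 kN/m; ΣN' = 230.3 kN/m; ΣW sinα = 131.2 kN/m
Resisting = 25.5 + 230.3·tan35.8° = 25.5 + 166.1 = 191.6 kN/m
FS = 191.6 / 131.2 = 1.461

FS = 1.46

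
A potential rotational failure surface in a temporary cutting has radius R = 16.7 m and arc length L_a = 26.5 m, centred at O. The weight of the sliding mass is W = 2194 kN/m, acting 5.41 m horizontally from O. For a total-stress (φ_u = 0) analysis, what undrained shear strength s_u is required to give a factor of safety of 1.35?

FS = s_u·L_a·R / (W·d), so s_u = FS·W·d / (L_a·R).
s_u = 1.35·2194·5.41 / (26.50·16.7) = 16023.9 / 442.55 = 36.21 kPa

s_u = 36.2 kPa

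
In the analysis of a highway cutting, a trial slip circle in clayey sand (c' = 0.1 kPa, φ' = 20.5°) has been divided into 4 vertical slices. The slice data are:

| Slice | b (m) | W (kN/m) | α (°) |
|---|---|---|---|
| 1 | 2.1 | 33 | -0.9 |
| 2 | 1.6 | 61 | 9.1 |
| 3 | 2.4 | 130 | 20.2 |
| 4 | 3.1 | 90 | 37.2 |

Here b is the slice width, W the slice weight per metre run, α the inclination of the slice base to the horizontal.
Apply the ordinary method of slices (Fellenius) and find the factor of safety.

Ordinary method of slices: FS = Σ[c'·Δl_i + (W_i cosα_i)·tanφ'] / Σ W_i sinα_i, with Δl_i = b_i / cosα_i.
Slice 1: Δl = 2.1/cos(-0.9°) = 2.100 m; N'_1 = 33·cos(-0.9°) = 33.0; c'Δl = 0.21; W sinα = -0.5
Slice 2: Δl = 1.6/cos9.1° = 1.620 m; N'_2 = 61·cos9.1° = 60.2; c'Δl = 0.16; W sinα = 9.6
Slice 3: Δl = 2.4/cos20.2° = 2.557 m; N'_3 = 130·cos20.2° = 122.0; c'Δl = 0.26; W sinα = 44.9
Slice 4: Δl = 3.1/cos37.2° = 3.892 m; N'_4 = 90·cos37.2° = 71.7; c'Δl = 0.39; W sinα = 54.4
Σc'Δl = 1.0 kN/m; ΣN' = 286.9 kN/m; ΣW sinα = 108.4 kN/m
Resisting = 1.0 + 286.9·tan20.5° = 1.0 + 107.3 = 108.3 kN/m
FS = 108.3 / 108.4 = 0.999

FS = 1.00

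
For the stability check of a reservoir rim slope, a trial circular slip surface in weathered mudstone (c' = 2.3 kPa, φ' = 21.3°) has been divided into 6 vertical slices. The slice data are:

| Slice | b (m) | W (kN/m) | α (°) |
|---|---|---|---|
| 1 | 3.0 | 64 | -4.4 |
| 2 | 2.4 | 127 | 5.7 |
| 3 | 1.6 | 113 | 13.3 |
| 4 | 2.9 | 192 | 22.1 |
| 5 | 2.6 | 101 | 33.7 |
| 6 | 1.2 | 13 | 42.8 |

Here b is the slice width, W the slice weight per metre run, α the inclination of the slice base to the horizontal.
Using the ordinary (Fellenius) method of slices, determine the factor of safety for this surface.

Ordinary method of slices: FS = Σ[c'·Δl_i + (W_i cosα_i)·tanφ'] / Σ W_i sinα_i, with Δl_i = b_i / cosα_i.
Slice 1: Δl = 3.0/cos(-4.4°) = 3.009 m; N'_1 = 64·cos(-4.4°) = 63.8; c'Δl = 6.92; W sinα = -4.9
Slice 2: Δl = 2.4/cos5.7° = 2.412 m; N'_2 = 127·cos5.7° = 126.4; c'Δl = 5.55; W sinα = 12.6
Slice 3: Δl = 1.6/cos13.3° = 1.644 m; N'_3 = 113·cos13.3° = 110.0; c'Δl = 3.78; W sinα = 26.0
Slice 4: Δl = 2.9/cos22.1° = 3.130 m; N'_4 = 192·cos22.1° = 177.9; c'Δl = 7.20; W sinα = 72.2
Slice 5: Δl = 2.6/cos33.7° = 3.125 m; N'_5 = 101·cos33.7° = 84.0; c'Δl = 7.19; W sinα = 56.0
Slice 6: Δl = 1.2/cos42.8° = 1.635 m; N'_6 = 13·cos42.8° = 9.5; c'Δl = 3.76; W sinα = 8.8
Σc'Δl = 34.4 kN/m; ΣN' = 571.6 kN/m; ΣW sinα = 170.8 kN/m
Resisting = 34.4 + 571.6·tan21.3° = 34.4 + 222.9 = 257.3 kN/m
FS = 257.3 / 170.8 = 1.506

FS = 1.51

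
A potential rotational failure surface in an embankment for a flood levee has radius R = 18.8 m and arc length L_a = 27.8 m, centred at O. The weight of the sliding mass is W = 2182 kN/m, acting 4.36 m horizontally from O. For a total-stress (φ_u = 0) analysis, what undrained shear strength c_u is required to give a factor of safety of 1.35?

c_u = 24.6 kPa

FS = c_u·L_a·R / (W·d), so c_u = FS·W·d / (L_a·R).
c_u = 1.35·2182·4.36 / (27.80·18.8) = 12843.3 / 522.64 = 24.57 kPa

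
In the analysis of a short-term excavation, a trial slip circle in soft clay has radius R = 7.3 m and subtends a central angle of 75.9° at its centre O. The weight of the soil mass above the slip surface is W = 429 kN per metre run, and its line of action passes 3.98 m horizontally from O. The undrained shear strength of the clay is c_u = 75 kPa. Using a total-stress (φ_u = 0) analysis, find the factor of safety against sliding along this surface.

FS = 3.10

Taking moments about the centre O, the resisting moment is provided by the undrained shear strength acting along the arc:
Arc length L_a = R·θ = 7.3·(75.9°·π/180) = 7.3·1.3247 = 9.67 m
M_R = c_u·L_a·R = 75·9.67·7.3 = 5294.5 kN·m/m
M_D = W·d = 429·3.98 = 1707.4 kN·m/m
FS = M_R / M_D = 5294.5 / 1707.4 = 3.101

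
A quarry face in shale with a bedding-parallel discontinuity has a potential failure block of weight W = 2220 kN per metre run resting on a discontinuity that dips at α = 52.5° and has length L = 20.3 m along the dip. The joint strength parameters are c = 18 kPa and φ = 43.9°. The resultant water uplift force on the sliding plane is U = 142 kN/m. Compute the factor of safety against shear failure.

Resolving the block weight along and normal to the plane and applying the Mohr–Coulomb strength on the joint:
N' = W cosα − U = 2220·cos52.5° − 142 = 1209.5 kN/m
Driving force T = W sinα = 2220·sin52.5° = 1761.2 kN/m
Resisting force R = c·L + N'·tanφ = 18·20.3 + 1209.5·tan43.9° = 365.4 + 1163.9 = 1529.3 kN/m
FS = R / T = 1529.3 / 1761.2 = 0.868

FS = 0.87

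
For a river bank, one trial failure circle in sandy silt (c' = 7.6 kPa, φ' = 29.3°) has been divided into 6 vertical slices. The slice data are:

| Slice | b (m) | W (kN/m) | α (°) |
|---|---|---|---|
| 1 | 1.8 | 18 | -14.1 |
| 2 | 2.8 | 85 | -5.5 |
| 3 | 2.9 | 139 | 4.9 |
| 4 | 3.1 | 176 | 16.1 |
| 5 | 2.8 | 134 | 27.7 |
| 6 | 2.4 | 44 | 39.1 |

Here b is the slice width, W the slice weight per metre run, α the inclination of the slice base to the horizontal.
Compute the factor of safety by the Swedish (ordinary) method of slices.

FS = 3.22

Ordinary method of slices: FS = Σ[c'·Δl_i + (W_i cosα_i)·tanφ'] / Σ W_i sinα_i, with Δl_i = b_i / cosα_i.
Slice 1: Δl = 1.8/cos(-14.1°) = 1.856 m; N'_1 = 18·cos(-14.1°) = 17.5; c'Δl = 14.10; W sinα = -4.4
Slice 2: Δl = 2.8/cos(-5.5°) = 2.813 m; N'_2 = 85·cos(-5.5°) = 84.6; c'Δl = 21.38; W sinα = -8.1
Slice 3: Δl = 2.9/cos4.9° = 2.911 m; N'_3 = 139·cos4.9° = 138.5; c'Δl = 22.12; W sinα = 11.9
Slice 4: Δl = 3.1/cos16.1° = 3.227 m; N'_4 = 176·cos16.1° = 169.1; c'Δl = 24.52; W sinα = 48.8
Slice 5: Δl = 2.8/cos27.7° = 3.162 m; N'_5 = 134·cos27.7° = 118.6; c'Δl = 24.03; W sinα = 62.3
Slice 6: Δl = 2.4/cos39.1° = 3.093 m; N'_6 = 44·cos39.1° = 34.1; c'Δl = 23.50; W sinα = 27.7
Σc'Δl = 129.7 kN/m; ΣN' = 562.4 kN/m; ΣW sinα = 138.2 kN/m
Resisting = 129.7 + 562.4·tan29.3° = 129.7 + 315.6 = 445.3 kN/m
FS = 445.3 / 138.2 = 3.222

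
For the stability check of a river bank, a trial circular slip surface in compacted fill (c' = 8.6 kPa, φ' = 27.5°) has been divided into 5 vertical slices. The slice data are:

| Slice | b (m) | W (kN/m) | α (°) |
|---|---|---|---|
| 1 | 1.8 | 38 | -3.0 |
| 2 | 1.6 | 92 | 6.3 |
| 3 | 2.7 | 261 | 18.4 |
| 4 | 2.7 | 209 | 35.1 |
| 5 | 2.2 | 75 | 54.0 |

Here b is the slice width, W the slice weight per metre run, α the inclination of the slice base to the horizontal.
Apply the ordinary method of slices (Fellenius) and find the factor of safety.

FS = 1.56

Ordinary method of slices: FS = Σ[c'·Δl_i + (W_i cosα_i)·tanφ'] / Σ W_i sinα_i, with Δl_i = b_i / cosα_i.
Slice 1: Δl = 1.8/cos(-3.0°) = 1.802 m; N'_1 = 38·cos(-3.0°) = 37.9; c'Δl = 15.50; W sinα = -2.0
Slice 2: Δl = 1.6/cos6.3° = 1.610 m; N'_2 = 92·cos6.3° = 91.4; c'Δl = 13.84; W sinα = 10.1
Slice 3: Δl = 2.7/cos18.4° = 2.845 m; N'_3 = 261·cos18.4° = 247.7; c'Δl = 24.47; W sinα = 82.4
Slice 4: Δl = 2.7/cos35.1° = 3.300 m; N'_4 = 209·cos35.1° = 171.0; c'Δl = 28.38; W sinα = 120.2
Slice 5: Δl = 2.2/cos54.0° = 3.743 m; N'_5 = 75·cos54.0° = 44.1; c'Δl = 32.19; W sinα = 60.7
Σc'Δl = 114.4 kN/m; ΣN' = 592.1 kN/m; ΣW sinα = 271.3 kN/m
Resisting = 114.4 + 592.1·tan27.5° = 114.4 + 308.2 = 422.6 kN/m
FS = 422.6 / 271.3 = 1.558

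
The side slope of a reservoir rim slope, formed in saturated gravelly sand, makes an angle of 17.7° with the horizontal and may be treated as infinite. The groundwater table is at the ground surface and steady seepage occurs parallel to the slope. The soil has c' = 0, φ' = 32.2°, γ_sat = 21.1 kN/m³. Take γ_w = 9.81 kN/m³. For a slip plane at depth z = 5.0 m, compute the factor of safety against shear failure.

FS = 1.06

With seepage parallel to the slope and the water table at the surface, the effective normal stress on the slip plane uses the buoyant unit weight γ' = γ_sat − γ_w while the driving shear stress uses γ_sat:
FS = [c' + γ' z cos²β tanφ'] / [γ_sat z sinβ cosβ]
(For c' = 0 this reduces to FS = (γ'/γ_sat)·tanφ'/tanβ.)
γ' = 21.1 − 9.81 = 11.29 kN/m³
Numerator = 0.0 + 11.29·5.0·cos²17.7°·tan32.2° = 0.0 + 11.29·5.0·0.9076·0.6297 = 32.263 kPa
Denominator = 21.1·5.0·sin17.7°·cos17.7° = 21.1·5.0·0.3040·0.9527 = 30.557 kPa
FS = 32.263 / 30.557 = 1.056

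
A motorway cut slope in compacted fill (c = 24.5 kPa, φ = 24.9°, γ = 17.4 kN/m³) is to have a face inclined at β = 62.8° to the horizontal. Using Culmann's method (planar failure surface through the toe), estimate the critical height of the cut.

H_c = 21.54 m

Culmann's analysis gives the critical failure plane at α_cr = (β + φ)/2 = (62.8 + 24.9)/2 = 43.8°, and the critical height
H_c = (4c/γ) · sinβ cosφ / [1 − cos(β − φ)]
    = (4·24.5/17.4) · sin62.8°·cos24.9° / [1 − cos(37.9°)]
    = 5.632 · 0.8894·0.9070 / [1 − 0.7891]
    = 5.632 · 0.8067 / 0.2109
    = 21.54 m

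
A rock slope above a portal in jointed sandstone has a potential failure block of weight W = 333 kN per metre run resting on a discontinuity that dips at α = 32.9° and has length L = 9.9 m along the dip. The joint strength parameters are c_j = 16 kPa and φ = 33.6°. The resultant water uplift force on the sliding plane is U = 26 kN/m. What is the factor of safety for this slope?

FS = 1.81

Resolving the block weight along and normal to the plane and applying the Mohr–Coulomb strength on the joint:
N' = W cosα − U = 333·cos32.9° − 26 = 253.6 kN/m
Driving force T = W sinα = 333·sin32.9° = 180.9 kN/m
Resisting force R = c_j·L + N'·tanφ = 16·9.9 + 253.6·tan33.6° = 158.4 + 168.5 = 326.9 kN/m
FS = R / T = 326.9 / 180.9 = 1.807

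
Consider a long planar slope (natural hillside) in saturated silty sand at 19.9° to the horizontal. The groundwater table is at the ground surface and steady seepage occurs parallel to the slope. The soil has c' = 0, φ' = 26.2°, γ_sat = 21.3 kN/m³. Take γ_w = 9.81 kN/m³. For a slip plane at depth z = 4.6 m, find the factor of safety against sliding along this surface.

FS = 0.73

With seepage parallel to the slope and the water table at the surface, the effective normal stress on the slip plane uses the buoyant unit weight γ' = γ_sat − γ_w while the driving shear stress uses γ_sat:
FS = [c' + γ' z cos²β tanφ'] / [γ_sat z sinβ cosβ]
(For c' = 0 this reduces to FS = (γ'/γ_sat)·tanφ'/tanβ.)
γ' = 21.3 − 9.81 = 11.49 kN/m³
Numerator = 0.0 + 11.49·4.6·cos²19.9°·tan26.2° = 0.0 + 11.49·4.6·0.8841·0.4921 = 22.994 kPa
Denominator = 21.3·4.6·sin19.9°·cos19.9° = 21.3·4.6·0.3404·0.9403 = 31.359 kPa
FS = 22.994 / 31.359 = 0.733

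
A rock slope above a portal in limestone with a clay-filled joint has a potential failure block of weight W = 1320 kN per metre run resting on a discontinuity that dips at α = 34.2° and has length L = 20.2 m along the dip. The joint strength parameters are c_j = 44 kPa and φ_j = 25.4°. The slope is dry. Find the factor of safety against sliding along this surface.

Resolving the block weight along and normal to the plane and applying the Mohr–Coulomb strength on the joint:
N' = W cosα = 1320·cos34.2° = 1091.7 kN/m
Driving force T = W sinα = 1320·sin34.2° = 742.0 kN/m
Resisting force R = c_j·L + N'·tanφ_j = 44·20.2 + 1091.7·tan25.4° = 888.8 + 518.4 = 1407.2 kN/m
FS = R / T = 1407.2 / 742.0 = 1.897

FS = 1.90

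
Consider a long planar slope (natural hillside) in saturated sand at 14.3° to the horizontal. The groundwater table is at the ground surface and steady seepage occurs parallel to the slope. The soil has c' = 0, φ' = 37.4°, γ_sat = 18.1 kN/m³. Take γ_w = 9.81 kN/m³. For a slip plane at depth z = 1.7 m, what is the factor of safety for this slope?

FS = 1.37

With seepage parallel to the slope and the water table at the surface, the effective normal stress on the slip plane uses the buoyant unit weight γ' = γ_sat − γ_w while the driving shear stress uses γ_sat:
FS = [c' + γ' z cos²β tanφ'] / [γ_sat z sinβ cosβ]
(For c' = 0 this reduces to FS = (γ'/γ_sat)·tanφ'/tanβ.)
γ' = 18.1 − 9.81 = 8.29 kN/m³
Numerator = 0.0 + 8.29·1.7·cos²14.3°·tan37.4° = 0.0 + 8.29·1.7·0.9390·0.7646 = 10.118 kPa
Denominator = 18.1·1.7·sin14.3°·cos14.3° = 18.1·1.7·0.2470·0.9690 = 7.365 kPa
FS = 10.118 / 7.365 = 1.374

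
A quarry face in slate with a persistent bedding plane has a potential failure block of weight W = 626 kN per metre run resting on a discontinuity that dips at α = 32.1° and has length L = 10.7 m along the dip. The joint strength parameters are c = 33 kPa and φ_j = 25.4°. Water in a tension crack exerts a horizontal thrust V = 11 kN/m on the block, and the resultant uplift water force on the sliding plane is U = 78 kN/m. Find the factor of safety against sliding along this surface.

FS = 1.65

Resolving the block weight along and normal to the plane and applying the Mohr–Coulomb strength on the joint:
N' = W cosα − U − V sinα = 626·cos32.1° − 78 − 11·sin32.1° = 446.5 kN/m
Driving force T = W sinα + V cosα = 626·sin32.1° + 11·cos32.1° = 342.0 kN/m
Resisting force R = c·L + N'·tanφ_j = 33·10.7 + 446.5·tan25.4° = 353.1 + 212.0 = 565.1 kN/m
FS = R / T = 565.1 / 342.0 = 1.652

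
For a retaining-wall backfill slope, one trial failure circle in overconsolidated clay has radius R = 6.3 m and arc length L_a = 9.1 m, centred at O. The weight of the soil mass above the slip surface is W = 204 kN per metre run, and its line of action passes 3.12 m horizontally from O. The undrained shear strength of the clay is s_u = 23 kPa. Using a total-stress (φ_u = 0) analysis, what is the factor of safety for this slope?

Taking moments about the centre O, the resisting moment is provided by the undrained shear strength acting along the arc:
M_R = s_u·L_a·R = 23·9.10·6.3 = 1318.6 kN·m/m
M_D = W·d = 204·3.12 = 636.5 kN·m/m
FS = M_R / M_D = 1318.6 / 636.5 = 2.072

FS = 2.07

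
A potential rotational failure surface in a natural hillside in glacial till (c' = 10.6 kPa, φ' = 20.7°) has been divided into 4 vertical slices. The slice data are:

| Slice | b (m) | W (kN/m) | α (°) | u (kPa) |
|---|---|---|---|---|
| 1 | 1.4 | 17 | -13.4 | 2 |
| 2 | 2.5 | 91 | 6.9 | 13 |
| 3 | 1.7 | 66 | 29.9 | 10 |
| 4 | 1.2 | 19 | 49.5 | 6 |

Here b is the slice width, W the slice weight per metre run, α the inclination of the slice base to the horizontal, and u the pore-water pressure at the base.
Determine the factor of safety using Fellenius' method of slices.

Ordinary method of slices: FS = Σ[c'·Δl_i + (W_i cosα_i − u_i·Δl_i)·tanφ'] / Σ W_i sinα_i, with Δl_i = b_i / cosα_i.
Slice 1: Δl = 1.4/cos(-13.4°) = 1.439 m; N'_1 = 17·cos(-13.4°) − 2·1.439 = 13.7; c'Δl = 15.26; W sinα = -3.9
Slice 2: Δl = 2.5/cos6.9° = 2.518 m; N'_2 = 91·cos6.9° − 13·2.518 = 57.6; c'Δl = 26.69; W sinα = 10.9
Slice 3: Δl = 1.7/cos29.9° = 1.961 m; N'_3 = 66·cos29.9° − 10·1.961 = 37.6; c'Δl = 20.79; W sinα = 32.9
Slice 4: Δl = 1.2/cos49.5° = 1.848 m; N'_4 = 19·cos49.5° − 6·1.848 = 1.3; c'Δl = 19.59; W sinα = 14.4
Σc'Δl = 82.3 kN/m; ΣN' = 110.1 kN/m; ΣW sinα = 54.3 kN/m
Resisting = 82.3 + 110.1·tan20.7° = 82.3 + 41.6 = 123.9 kN/m
FS = 123.9 / 54.3 = 2.281

FS = 2.28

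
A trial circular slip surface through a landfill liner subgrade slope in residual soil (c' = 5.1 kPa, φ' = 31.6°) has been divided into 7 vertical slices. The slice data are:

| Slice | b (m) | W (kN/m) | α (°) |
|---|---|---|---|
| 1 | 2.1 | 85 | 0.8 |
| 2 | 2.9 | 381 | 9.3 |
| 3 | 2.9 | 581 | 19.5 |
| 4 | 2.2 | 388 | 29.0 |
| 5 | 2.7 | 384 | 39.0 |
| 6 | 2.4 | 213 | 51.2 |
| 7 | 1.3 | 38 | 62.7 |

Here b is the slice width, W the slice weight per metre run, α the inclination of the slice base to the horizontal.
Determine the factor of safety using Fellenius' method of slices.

FS = 1.37

Ordinary method of slices: FS = Σ[c'·Δl_i + (W_i cosα_i)·tanφ'] / Σ W_i sinα_i, with Δl_i = b_i / cosα_i.
Slice 1: Δl = 2.1/cos0.8° = 2.100 m; N'_1 = 85·cos0.8° = 85.0; c'Δl = 10.71; W sinα = 1.2
Slice 2: Δl = 2.9/cos9.3° = 2.939 m; N'_2 = 381·cos9.3° = 376.0; c'Δl = 14.99; W sinα = 61.6
Slice 3: Δl = 2.9/cos19.5° = 3.076 m; N'_3 = 581·cos19.5° = 547.7; c'Δl = 15.69; W sinα = 193.9
Slice 4: Δl = 2.2/cos29.0° = 2.515 m; N'_4 = 388·cos29.0° = 339.4; c'Δl = 12.83; W sinα = 188.1
Slice 5: Δl = 2.7/cos39.0° = 3.474 m; N'_5 = 384·cos39.0° = 298.4; c'Δl = 17.72; W sinα = 241.7
Slice 6: Δl = 2.4/cos51.2° = 3.830 m; N'_6 = 213·cos51.2° = 133.5; c'Δl = 19.53; W sinα = 166.0
Slice 7: Δl = 1.3/cos62.7° = 2.834 m; N'_7 = 38·cos62.7° = 17.4; c'Δl = 14.46; W sinα = 33.8
Σc'Δl = 105.9 kN/m; ΣN' = 1797.3 kN/m; ΣW sinα = 886.2 kN/m
Resisting = 105.9 + 1797.3·tan31.6° = 105.9 + 1105.7 = 1211.6 kN/m
FS = 1211.6 / 886.2 = 1.367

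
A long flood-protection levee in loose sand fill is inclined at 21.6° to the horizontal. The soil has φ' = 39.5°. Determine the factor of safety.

FS = 2.08

For a dry cohesionless infinite slope the factor of safety is FS = tanφ' / tanβ.
FS = tan39.5° / tan21.6° = 0.8243 / 0.3959 = 2.082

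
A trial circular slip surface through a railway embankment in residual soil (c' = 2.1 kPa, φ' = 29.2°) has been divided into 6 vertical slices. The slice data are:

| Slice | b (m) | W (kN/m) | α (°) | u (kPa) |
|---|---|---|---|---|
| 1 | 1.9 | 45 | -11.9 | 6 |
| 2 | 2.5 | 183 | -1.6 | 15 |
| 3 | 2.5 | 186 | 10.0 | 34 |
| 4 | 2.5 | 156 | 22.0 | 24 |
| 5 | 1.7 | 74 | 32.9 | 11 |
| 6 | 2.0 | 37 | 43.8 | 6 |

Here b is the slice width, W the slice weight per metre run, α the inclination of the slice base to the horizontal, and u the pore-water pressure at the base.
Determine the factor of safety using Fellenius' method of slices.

Ordinary method of slices: FS = Σ[c'·Δl_i + (W_i cosα_i − u_i·Δl_i)·tanφ'] / Σ W_i sinα_i, with Δl_i = b_i / cosα_i.
Slice 1: Δl = 1.9/cos(-11.9°) = 1.942 m; N'_1 = 45·cos(-11.9°) − 6·1.942 = 32.4; c'Δl = 4.08; W sinα = -9.3
Slice 2: Δl = 2.5/cos(-1.6°) = 2.501 m; N'_2 = 183·cos(-1.6°) − 15·2.501 = 145.4; c'Δl = 5.25; W sinα = -5.1
Slice 3: Δl = 2.5/cos10.0° = 2.539 m; N'_3 = 186·cos10.0° − 34·2.539 = 96.9; c'Δl = 5.33; W sinα = 32.3
Slice 4: Δl = 2.5/cos22.0° = 2.696 m; N'_4 = 156·cos22.0° − 24·2.696 = 79.9; c'Δl = 5.66; W sinα = 58.4
Slice 5: Δl = 1.7/cos32.9° = 2.025 m; N'_5 = 74·cos32.9° − 11·2.025 = 39.9; c'Δl = 4.25; W sinα = 40.2
Slice 6: Δl = 2.0/cos43.8° = 2.771 m; N'_6 = 37·cos43.8° − 6·2.771 = 10.1; c'Δl = 5.82; W sinα = 25.6
Σc'Δl = 30.4 kN/m; ΣN' = 404.5 kN/m; ΣW sinα = 142.2 kN/m
Resisting = 30.4 + 404.5·tan29.2° = 30.4 + 226.1 = 256.5 kN/m
FS = 256.5 / 142.2 = 1.804

FS = 1.80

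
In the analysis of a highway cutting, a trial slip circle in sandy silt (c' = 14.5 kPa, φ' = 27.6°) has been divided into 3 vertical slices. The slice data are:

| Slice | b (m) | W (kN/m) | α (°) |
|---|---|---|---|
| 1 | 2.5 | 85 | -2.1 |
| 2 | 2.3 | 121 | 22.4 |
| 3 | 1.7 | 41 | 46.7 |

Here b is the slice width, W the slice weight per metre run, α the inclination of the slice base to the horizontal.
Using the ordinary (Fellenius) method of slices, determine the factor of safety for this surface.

FS = 3.10

Ordinary method of slices: FS = Σ[c'·Δl_i + (W_i cosα_i)·tanφ'] / Σ W_i sinα_i, with Δl_i = b_i / cosα_i.
Slice 1: Δl = 2.5/cos(-2.1°) = 2.502 m; N'_1 = 85·cos(-2.1°) = 84.9; c'Δl = 36.27; W sinα = -3.1
Slice 2: Δl = 2.3/cos22.4° = 2.488 m; N'_2 = 121·cos22.4° = 111.9; c'Δl = 36.07; W sinα = 46.1
Slice 3: Δl = 1.7/cos46.7° = 2.479 m; N'_3 = 41·cos46.7° = 28.1; c'Δl = 35.94; W sinα = 29.8
Σc'Δl = 108.3 kN/m; ΣN' = 224.9 kN/m; ΣW sinα = 72.8 kN/m
Resisting = 108.3 + 224.9·tan27.6° = 108.3 + 117.6 = 225.9 kN/m
FS = 225.9 / 72.8 = 3.101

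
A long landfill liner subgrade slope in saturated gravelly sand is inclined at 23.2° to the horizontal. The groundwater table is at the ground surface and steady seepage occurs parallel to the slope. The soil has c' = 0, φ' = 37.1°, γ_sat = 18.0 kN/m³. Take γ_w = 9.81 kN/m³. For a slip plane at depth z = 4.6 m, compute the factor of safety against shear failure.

With seepage parallel to the slope and the water table at the surface, the effective normal stress on the slip plane uses the buoyant unit weight γ' = γ_sat − γ_w while the driving shear stress uses γ_sat:
FS = [c' + γ' z cos²β tanφ'] / [γ_sat z sinβ cosβ]
(For c' = 0 this reduces to FS = (γ'/γ_sat)·tanφ'/tanβ.)
γ' = 18.0 − 9.81 = 8.19 kN/m³
Numerator = 0.0 + 8.19·4.6·cos²23.2°·tan37.1° = 0.0 + 8.19·4.6·0.8448·0.7563 = 24.071 kPa
Denominator = 18.0·4.6·sin23.2°·cos23.2° = 18.0·4.6·0.3939·0.9191 = 29.981 kPa
FS = 24.071 / 29.981 = 0.803

FS = 0.80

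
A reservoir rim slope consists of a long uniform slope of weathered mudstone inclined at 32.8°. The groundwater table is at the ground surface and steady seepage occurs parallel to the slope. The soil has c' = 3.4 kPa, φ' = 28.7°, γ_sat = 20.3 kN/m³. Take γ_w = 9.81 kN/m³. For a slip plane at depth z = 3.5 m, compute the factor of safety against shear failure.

With seepage parallel to the slope and the water table at the surface, the effective normal stress on the slip plane uses the buoyant unit weight γ' = γ_sat − γ_w while the driving shear stress uses γ_sat:
FS = [c' + γ' z cos²β tanφ'] / [γ_sat z sinβ cosβ]
γ' = 20.3 − 9.81 = 10.49 kN/m³
Numerator = 3.4 + 10.49·3.5·cos²32.8°·tan28.7° = 3.4 + 10.49·3.5·0.7066·0.5475 = 17.602 kPa
Denominator = 20.3·3.5·sin32.8°·cos32.8° = 20.3·3.5·0.5417·0.8406 = 32.352 kPa
FS = 17.602 / 32.352 = 0.544

FS = 0.54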